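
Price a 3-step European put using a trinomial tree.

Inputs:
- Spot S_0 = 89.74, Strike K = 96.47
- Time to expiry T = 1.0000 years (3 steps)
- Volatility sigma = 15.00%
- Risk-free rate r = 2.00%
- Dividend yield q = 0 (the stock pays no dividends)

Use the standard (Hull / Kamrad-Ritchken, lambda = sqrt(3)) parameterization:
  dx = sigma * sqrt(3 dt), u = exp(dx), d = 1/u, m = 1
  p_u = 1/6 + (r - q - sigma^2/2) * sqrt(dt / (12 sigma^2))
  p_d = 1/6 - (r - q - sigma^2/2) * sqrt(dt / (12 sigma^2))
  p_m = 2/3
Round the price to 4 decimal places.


Answer: Price = V(0,0) = 8.4720

Derivation:
dt = T/N = 0.333333; dx = sigma*sqrt(3*dt) = 0.150000
u = exp(dx) = 1.161834; d = 1/u = 0.860708
p_u = 0.176389, p_m = 0.666667, p_d = 0.156944
Discount per step: exp(-r*dt) = 0.993356
Stock lattice S(k, j) with j the centered position index:
  k=0: S(0,+0) = 89.7400
  k=1: S(1,-1) = 77.2399; S(1,+0) = 89.7400; S(1,+1) = 104.2630
  k=2: S(2,-2) = 66.4810; S(2,-1) = 77.2399; S(2,+0) = 89.7400; S(2,+1) = 104.2630; S(2,+2) = 121.1363
  k=3: S(3,-3) = 57.2208; S(3,-2) = 66.4810; S(3,-1) = 77.2399; S(3,+0) = 89.7400; S(3,+1) = 104.2630; S(3,+2) = 121.1363; S(3,+3) = 140.7403
Terminal payoffs V(N, j) = max(K - S_T, 0):
  V(3,-3) = 39.249250; V(3,-2) = 29.988973; V(3,-1) = 19.230066; V(3,+0) = 6.730000; V(3,+1) = 0.000000; V(3,+2) = 0.000000; V(3,+3) = 0.000000
Backward induction: V(k, j) = exp(-r*dt) * [p_u * V(k+1, j+1) + p_m * V(k+1, j) + p_d * V(k+1, j-1)]
  V(2,-2) = exp(-r*dt) * [p_u*19.230066 + p_m*29.988973 + p_d*39.249250] = 29.348262
  V(2,-1) = exp(-r*dt) * [p_u*6.730000 + p_m*19.230066 + p_d*29.988973] = 18.589401
  V(2,+0) = exp(-r*dt) * [p_u*0.000000 + p_m*6.730000 + p_d*19.230066] = 7.454854
  V(2,+1) = exp(-r*dt) * [p_u*0.000000 + p_m*0.000000 + p_d*6.730000] = 1.049218
  V(2,+2) = exp(-r*dt) * [p_u*0.000000 + p_m*0.000000 + p_d*0.000000] = 0.000000
  V(1,-1) = exp(-r*dt) * [p_u*7.454854 + p_m*18.589401 + p_d*29.348262] = 18.192247
  V(1,+0) = exp(-r*dt) * [p_u*1.049218 + p_m*7.454854 + p_d*18.589401] = 8.018838
  V(1,+1) = exp(-r*dt) * [p_u*0.000000 + p_m*1.049218 + p_d*7.454854] = 1.857055
  V(0,+0) = exp(-r*dt) * [p_u*1.857055 + p_m*8.018838 + p_d*18.192247] = 8.471960


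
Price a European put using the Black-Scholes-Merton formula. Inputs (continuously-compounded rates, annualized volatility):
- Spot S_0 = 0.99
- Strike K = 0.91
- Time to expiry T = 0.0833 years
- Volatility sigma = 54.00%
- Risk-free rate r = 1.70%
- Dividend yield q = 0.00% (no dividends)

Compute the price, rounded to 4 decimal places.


d1 = (ln(S/K) + (r - q + 0.5*sigma^2) * T) / (sigma * sqrt(T)) = 0.62765129
d2 = d1 - sigma * sqrt(T) = 0.47179790
exp(-rT) = 0.99858490; exp(-qT) = 1.00000000
P = K * exp(-rT) * N(-d2) - S_0 * exp(-qT) * N(-d1)
N(-d1) = 0.26511620; N(-d2) = 0.31853552
P = 0.9100 * 0.99858490 * 0.31853552 - 0.9900 * 1.00000000 * 0.26511620 = 0.0270

Answer: Price = 0.0270


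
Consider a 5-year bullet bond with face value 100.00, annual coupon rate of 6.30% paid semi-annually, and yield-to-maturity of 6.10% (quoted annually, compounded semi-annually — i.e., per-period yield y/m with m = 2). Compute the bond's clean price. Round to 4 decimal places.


Coupon per period c = face * coupon_rate / m = 3.150000
Periods per year m = 2; per-period yield y/m = 0.030500
Number of cashflows N = 10
Cashflows (t years, CF_t, discount factor 1/(1+y/m)^(m*t), PV):
  t = 0.5000: CF_t = 3.150000, DF = 0.970403, PV = 3.056769
  t = 1.0000: CF_t = 3.150000, DF = 0.941681, PV = 2.966297
  t = 1.5000: CF_t = 3.150000, DF = 0.913810, PV = 2.878502
  t = 2.0000: CF_t = 3.150000, DF = 0.886764, PV = 2.793306
  t = 2.5000: CF_t = 3.150000, DF = 0.860518, PV = 2.710632
  t = 3.0000: CF_t = 3.150000, DF = 0.835049, PV = 2.630405
  t = 3.5000: CF_t = 3.150000, DF = 0.810334, PV = 2.552552
  t = 4.0000: CF_t = 3.150000, DF = 0.786350, PV = 2.477003
  t = 4.5000: CF_t = 3.150000, DF = 0.763076, PV = 2.403691
  t = 5.0000: CF_t = 103.150000, DF = 0.740491, PV = 76.381691
Price P = sum_t PV_t = 100.850848

Answer: Price = 100.8508


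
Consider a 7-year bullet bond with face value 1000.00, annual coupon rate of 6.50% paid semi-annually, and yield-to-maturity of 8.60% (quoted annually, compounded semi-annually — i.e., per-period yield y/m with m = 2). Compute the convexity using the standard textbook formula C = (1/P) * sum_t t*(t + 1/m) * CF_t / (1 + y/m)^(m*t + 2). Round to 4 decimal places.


Answer: Convexity = 36.0485

Derivation:
Coupon per period c = face * coupon_rate / m = 32.500000
Periods per year m = 2; per-period yield y/m = 0.043000
Number of cashflows N = 14
Cashflows (t years, CF_t, discount factor 1/(1+y/m)^(m*t), PV):
  t = 0.5000: CF_t = 32.500000, DF = 0.958773, PV = 31.160115
  t = 1.0000: CF_t = 32.500000, DF = 0.919245, PV = 29.875470
  t = 1.5000: CF_t = 32.500000, DF = 0.881347, PV = 28.643787
  t = 2.0000: CF_t = 32.500000, DF = 0.845012, PV = 27.462883
  t = 2.5000: CF_t = 32.500000, DF = 0.810174, PV = 26.330664
  t = 3.0000: CF_t = 32.500000, DF = 0.776773, PV = 25.245124
  t = 3.5000: CF_t = 32.500000, DF = 0.744749, PV = 24.204338
  t = 4.0000: CF_t = 32.500000, DF = 0.714045, PV = 23.206460
  t = 4.5000: CF_t = 32.500000, DF = 0.684607, PV = 22.249722
  t = 5.0000: CF_t = 32.500000, DF = 0.656382, PV = 21.332427
  t = 5.5000: CF_t = 32.500000, DF = 0.629322, PV = 20.452951
  t = 6.0000: CF_t = 32.500000, DF = 0.603376, PV = 19.609732
  t = 6.5000: CF_t = 32.500000, DF = 0.578501, PV = 18.801277
  t = 7.0000: CF_t = 1032.500000, DF = 0.554651, PV = 572.677002
Price P = sum_t PV_t = 891.251951
Convexity numerator sum_t t*(t + 1/m) * CF_t / (1+y/m)^(m*t + 2):
  t = 0.5000: term = 14.321894
  t = 1.0000: term = 41.194325
  t = 1.5000: term = 78.991993
  t = 2.0000: term = 126.225621
  t = 2.5000: term = 181.532532
  t = 3.0000: term = 243.667828
  t = 3.5000: term = 311.496105
  t = 4.0000: term = 383.983694
  t = 4.5000: term = 460.191387
  t = 5.0000: term = 539.267632
  t = 5.5000: term = 620.442146
  t = 6.0000: term = 703.019951
  t = 6.5000: term = 786.375784
  t = 7.0000: term = 27637.606487
Convexity = (1/P) * sum = 32128.317378 / 891.251951 = 36.048524


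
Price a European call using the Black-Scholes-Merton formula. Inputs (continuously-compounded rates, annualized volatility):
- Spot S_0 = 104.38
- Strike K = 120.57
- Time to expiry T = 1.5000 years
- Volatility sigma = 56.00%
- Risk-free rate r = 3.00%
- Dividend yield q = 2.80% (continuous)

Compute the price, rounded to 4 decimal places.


d1 = (ln(S/K) + (r - q + 0.5*sigma^2) * T) / (sigma * sqrt(T)) = 0.13706585
d2 = d1 - sigma * sqrt(T) = -0.54879128
exp(-rT) = 0.95599748; exp(-qT) = 0.95886978
C = S_0 * exp(-qT) * N(d1) - K * exp(-rT) * N(d2)
N(d1) = 0.55451063; N(d2) = 0.29157435
C = 104.3800 * 0.95886978 * 0.55451063 - 120.5700 * 0.95599748 * 0.29157435 = 21.8910

Answer: Price = 21.8910


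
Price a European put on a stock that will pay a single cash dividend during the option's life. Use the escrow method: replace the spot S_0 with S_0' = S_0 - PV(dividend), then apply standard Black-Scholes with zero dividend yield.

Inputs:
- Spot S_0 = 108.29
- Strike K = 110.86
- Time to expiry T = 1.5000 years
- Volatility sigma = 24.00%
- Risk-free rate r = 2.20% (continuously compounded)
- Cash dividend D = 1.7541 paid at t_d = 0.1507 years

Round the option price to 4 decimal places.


PV(D) = D * exp(-r * t_d) = 1.7541 * 0.99669009 = 1.74829409
S_0' = S_0 - PV(D) = 108.2900 - 1.74829409 = 106.54170591
d1 = (ln(S_0'/K) + (r + sigma^2/2)*T) / (sigma*sqrt(T)) = 0.12406791
d2 = d1 - sigma*sqrt(T) = -0.16987086
exp(-rT) = 0.96753856
N(-d1) = 0.45063075; N(-d2) = 0.56744415
P = K * exp(-rT) * N(-d2) - S_0' * N(-d1) = 110.8600 * 0.96753856 * 0.56744415 - 106.54170591 * 0.45063075 = 12.8538

Answer: Price = 12.8538


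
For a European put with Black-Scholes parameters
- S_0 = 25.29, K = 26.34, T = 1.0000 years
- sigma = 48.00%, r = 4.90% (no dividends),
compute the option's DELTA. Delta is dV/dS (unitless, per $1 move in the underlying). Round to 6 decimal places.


d1 = 0.2573340924; d2 = -0.2226659076
phi(d1) = 0.3859494214; exp(-qT) = 1.0000000000; exp(-rT) = 0.9521811297
N(-d1) = 0.3984604382
Delta = -exp(-qT) * N(-d1) = -1.0000000000 * 0.3984604382 = -0.398460

Answer: Delta = -0.398460


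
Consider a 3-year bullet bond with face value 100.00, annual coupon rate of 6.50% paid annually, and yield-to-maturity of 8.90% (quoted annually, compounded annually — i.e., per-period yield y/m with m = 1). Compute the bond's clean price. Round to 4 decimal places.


Answer: Price = 93.9140

Derivation:
Coupon per period c = face * coupon_rate / m = 6.500000
Periods per year m = 1; per-period yield y/m = 0.089000
Number of cashflows N = 3
Cashflows (t years, CF_t, discount factor 1/(1+y/m)^(m*t), PV):
  t = 1.0000: CF_t = 6.500000, DF = 0.918274, PV = 5.968779
  t = 2.0000: CF_t = 6.500000, DF = 0.843226, PV = 5.480972
  t = 3.0000: CF_t = 106.500000, DF = 0.774313, PV = 82.464298
Price P = sum_t PV_t = 93.914049


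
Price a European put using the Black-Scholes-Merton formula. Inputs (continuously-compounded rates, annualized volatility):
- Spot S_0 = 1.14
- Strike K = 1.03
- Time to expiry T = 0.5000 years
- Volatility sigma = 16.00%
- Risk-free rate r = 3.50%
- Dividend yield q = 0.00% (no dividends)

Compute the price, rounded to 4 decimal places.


d1 = (ln(S/K) + (r - q + 0.5*sigma^2) * T) / (sigma * sqrt(T)) = 1.10811994
d2 = d1 - sigma * sqrt(T) = 0.99498286
exp(-rT) = 0.98265224; exp(-qT) = 1.00000000
P = K * exp(-rT) * N(-d2) - S_0 * exp(-qT) * N(-d1)
N(-d1) = 0.13390501; N(-d2) = 0.15987230
P = 1.0300 * 0.98265224 * 0.15987230 - 1.1400 * 1.00000000 * 0.13390501 = 0.0092

Answer: Price = 0.0092


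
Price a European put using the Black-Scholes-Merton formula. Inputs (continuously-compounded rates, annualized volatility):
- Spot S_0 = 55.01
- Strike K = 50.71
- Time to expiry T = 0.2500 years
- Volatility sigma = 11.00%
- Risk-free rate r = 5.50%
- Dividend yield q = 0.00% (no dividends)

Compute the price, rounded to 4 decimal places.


d1 = (ln(S/K) + (r - q + 0.5*sigma^2) * T) / (sigma * sqrt(T)) = 1.75735195
d2 = d1 - sigma * sqrt(T) = 1.70235195
exp(-rT) = 0.98634410; exp(-qT) = 1.00000000
P = K * exp(-rT) * N(-d2) - S_0 * exp(-qT) * N(-d1)
N(-d1) = 0.03942892; N(-d2) = 0.04434471
P = 50.7100 * 0.98634410 * 0.04434471 - 55.0100 * 1.00000000 * 0.03942892 = 0.0490

Answer: Price = 0.0490


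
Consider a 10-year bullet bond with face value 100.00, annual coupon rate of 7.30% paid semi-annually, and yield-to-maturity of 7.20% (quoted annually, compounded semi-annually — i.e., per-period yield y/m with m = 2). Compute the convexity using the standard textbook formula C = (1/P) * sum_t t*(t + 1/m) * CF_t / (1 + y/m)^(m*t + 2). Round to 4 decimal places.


Answer: Convexity = 63.2135

Derivation:
Coupon per period c = face * coupon_rate / m = 3.650000
Periods per year m = 2; per-period yield y/m = 0.036000
Number of cashflows N = 20
Cashflows (t years, CF_t, discount factor 1/(1+y/m)^(m*t), PV):
  t = 0.5000: CF_t = 3.650000, DF = 0.965251, PV = 3.523166
  t = 1.0000: CF_t = 3.650000, DF = 0.931709, PV = 3.400739
  t = 1.5000: CF_t = 3.650000, DF = 0.899333, PV = 3.282567
  t = 2.0000: CF_t = 3.650000, DF = 0.868082, PV = 3.168501
  t = 2.5000: CF_t = 3.650000, DF = 0.837917, PV = 3.058399
  t = 3.0000: CF_t = 3.650000, DF = 0.808801, PV = 2.952122
  t = 3.5000: CF_t = 3.650000, DF = 0.780696, PV = 2.849539
  t = 4.0000: CF_t = 3.650000, DF = 0.753567, PV = 2.750520
  t = 4.5000: CF_t = 3.650000, DF = 0.727381, PV = 2.654942
  t = 5.0000: CF_t = 3.650000, DF = 0.702106, PV = 2.562685
  t = 5.5000: CF_t = 3.650000, DF = 0.677708, PV = 2.473635
  t = 6.0000: CF_t = 3.650000, DF = 0.654158, PV = 2.387678
  t = 6.5000: CF_t = 3.650000, DF = 0.631427, PV = 2.304709
  t = 7.0000: CF_t = 3.650000, DF = 0.609486, PV = 2.224622
  t = 7.5000: CF_t = 3.650000, DF = 0.588307, PV = 2.147319
  t = 8.0000: CF_t = 3.650000, DF = 0.567863, PV = 2.072702
  t = 8.5000: CF_t = 3.650000, DF = 0.548131, PV = 2.000677
  t = 9.0000: CF_t = 3.650000, DF = 0.529084, PV = 1.931156
  t = 9.5000: CF_t = 3.650000, DF = 0.510699, PV = 1.864050
  t = 10.0000: CF_t = 103.650000, DF = 0.492952, PV = 51.094505
Price P = sum_t PV_t = 100.704233
Convexity numerator sum_t t*(t + 1/m) * CF_t / (1+y/m)^(m*t + 2):
  t = 0.5000: term = 1.641283
  t = 1.0000: term = 4.752751
  t = 1.5000: term = 9.175196
  t = 2.0000: term = 14.760611
  t = 2.5000: term = 21.371541
  t = 3.0000: term = 28.880461
  t = 3.5000: term = 37.169190
  t = 4.0000: term = 46.128339
  t = 4.5000: term = 55.656780
  t = 5.0000: term = 65.661151
  t = 5.5000: term = 76.055388
  t = 6.0000: term = 86.760270
  t = 6.5000: term = 97.703007
  t = 7.0000: term = 108.816833
  t = 7.5000: term = 120.040632
  t = 8.0000: term = 131.318581
  t = 8.5000: term = 142.599810
  t = 9.0000: term = 153.838087
  t = 9.5000: term = 164.991513
  t = 10.0000: term = 4998.549376
Convexity = (1/P) * sum = 6365.870801 / 100.704233 = 63.213537


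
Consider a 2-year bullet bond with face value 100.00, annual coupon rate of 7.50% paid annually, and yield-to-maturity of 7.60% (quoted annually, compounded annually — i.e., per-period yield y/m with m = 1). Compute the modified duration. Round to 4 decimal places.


Coupon per period c = face * coupon_rate / m = 7.500000
Periods per year m = 1; per-period yield y/m = 0.076000
Number of cashflows N = 2
Cashflows (t years, CF_t, discount factor 1/(1+y/m)^(m*t), PV):
  t = 1.0000: CF_t = 7.500000, DF = 0.929368, PV = 6.970260
  t = 2.0000: CF_t = 107.500000, DF = 0.863725, PV = 92.850430
Price P = sum_t PV_t = 99.820691
First compute Macaulay numerator sum_t t * PV_t:
  t * PV_t at t = 1.0000: 6.970260
  t * PV_t at t = 2.0000: 185.700861
Macaulay duration D = 192.671121 / 99.820691 = 1.930172
Modified duration = D / (1 + y/m) = 1.930172 / (1 + 0.076000) = 1.793840

Answer: Modified duration = 1.7938


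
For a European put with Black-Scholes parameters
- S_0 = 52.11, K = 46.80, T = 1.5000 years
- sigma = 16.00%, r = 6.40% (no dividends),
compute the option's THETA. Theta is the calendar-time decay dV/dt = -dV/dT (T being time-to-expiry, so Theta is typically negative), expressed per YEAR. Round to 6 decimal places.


Answer: Theta = -0.239872

Derivation:
d1 = 1.1363267934; d2 = 0.9403676140
phi(d1) = 0.2091804873; exp(-qT) = 1.0000000000; exp(-rT) = 0.9084640161
Theta = -S*exp(-qT)*phi(d1)*sigma/(2*sqrt(T)) + r*K*exp(-rT)*N(-d2) - q*S*exp(-qT)*N(-d1)
N(-d1) = 0.1279099106; N(-d2) = 0.1735145142; sqrt(T) = 1.2247448714
Term 1 = -52.1100 * 1.0000000000 * 0.2091804873 * 0.1600 / (2 * 1.2247448714) = -0.7120108325
Term 2 = 0.0640 * 46.8000 * 0.9084640161 * 0.1735145142 = 0.4721384451
Term 3 = 0 (no dividend yield, q = 0)
Theta = -0.7120108325 + (0.4721384451) + (0.0000000000) = -0.239872


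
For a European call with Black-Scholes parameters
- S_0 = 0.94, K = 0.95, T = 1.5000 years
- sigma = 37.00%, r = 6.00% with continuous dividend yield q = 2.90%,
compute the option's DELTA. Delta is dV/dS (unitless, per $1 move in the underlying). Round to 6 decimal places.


d1 = 0.3058395172; d2 = -0.1473160852
phi(d1) = 0.3807137729; exp(-qT) = 0.9574325541; exp(-rT) = 0.9139311853
N(d1) = 0.6201365806
Delta = exp(-qT) * N(d1) = 0.9574325541 * 0.6201365806 = 0.593739

Answer: Delta = 0.593739


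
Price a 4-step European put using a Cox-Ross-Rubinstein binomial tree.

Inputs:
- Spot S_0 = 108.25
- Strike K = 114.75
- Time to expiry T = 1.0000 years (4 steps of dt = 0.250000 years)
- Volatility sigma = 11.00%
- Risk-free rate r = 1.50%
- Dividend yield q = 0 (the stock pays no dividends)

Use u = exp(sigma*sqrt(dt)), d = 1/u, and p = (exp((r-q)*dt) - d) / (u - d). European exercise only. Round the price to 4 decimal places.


dt = T/N = 0.250000
u = exp(sigma*sqrt(dt)) = 1.056541; d = 1/u = 0.946485
p = (exp((r-q)*dt) - d) / (u - d) = 0.520391
Discount per step: exp(-r*dt) = 0.996257
Stock lattice S(k, i) with i counting down-moves:
  k=0: S(0,0) = 108.2500
  k=1: S(1,0) = 114.3705; S(1,1) = 102.4570
  k=2: S(2,0) = 120.8371; S(2,1) = 108.2500; S(2,2) = 96.9740
  k=3: S(3,0) = 127.6693; S(3,1) = 114.3705; S(3,2) = 102.4570; S(3,3) = 91.7845
  k=4: S(4,0) = 134.8878; S(4,1) = 120.8371; S(4,2) = 108.2500; S(4,3) = 96.9740; S(4,4) = 86.8727
Terminal payoffs V(N, i) = max(K - S_T, 0):
  V(4,0) = 0.000000; V(4,1) = 0.000000; V(4,2) = 6.500000; V(4,3) = 17.775955; V(4,4) = 27.877340
Backward induction: V(k, i) = exp(-r*dt) * [p * V(k+1, i) + (1-p) * V(k+1, i+1)].
  V(3,0) = exp(-r*dt) * [p*0.000000 + (1-p)*0.000000] = 0.000000
  V(3,1) = exp(-r*dt) * [p*0.000000 + (1-p)*6.500000] = 3.105789
  V(3,2) = exp(-r*dt) * [p*6.500000 + (1-p)*17.775955] = 11.863476
  V(3,3) = exp(-r*dt) * [p*17.775955 + (1-p)*27.877340] = 22.536000
  V(2,0) = exp(-r*dt) * [p*0.000000 + (1-p)*3.105789] = 1.483988
  V(2,1) = exp(-r*dt) * [p*3.105789 + (1-p)*11.863476] = 7.278707
  V(2,2) = exp(-r*dt) * [p*11.863476 + (1-p)*22.536000] = 16.918549
  V(1,0) = exp(-r*dt) * [p*1.483988 + (1-p)*7.278707] = 4.247229
  V(1,1) = exp(-r*dt) * [p*7.278707 + (1-p)*16.918549] = 11.857511
  V(0,0) = exp(-r*dt) * [p*4.247229 + (1-p)*11.857511] = 7.867629

Answer: Price = V(0,0) = 7.8676


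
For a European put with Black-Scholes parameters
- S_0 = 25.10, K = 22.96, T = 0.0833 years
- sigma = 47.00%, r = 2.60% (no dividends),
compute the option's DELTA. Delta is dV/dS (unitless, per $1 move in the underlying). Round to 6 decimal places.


d1 = 0.7407329893; d2 = 0.6050828142
phi(d1) = 0.3032246849; exp(-qT) = 1.0000000000; exp(-rT) = 0.9978365437
N(-d1) = 0.2294276764
Delta = -exp(-qT) * N(-d1) = -1.0000000000 * 0.2294276764 = -0.229428

Answer: Delta = -0.229428


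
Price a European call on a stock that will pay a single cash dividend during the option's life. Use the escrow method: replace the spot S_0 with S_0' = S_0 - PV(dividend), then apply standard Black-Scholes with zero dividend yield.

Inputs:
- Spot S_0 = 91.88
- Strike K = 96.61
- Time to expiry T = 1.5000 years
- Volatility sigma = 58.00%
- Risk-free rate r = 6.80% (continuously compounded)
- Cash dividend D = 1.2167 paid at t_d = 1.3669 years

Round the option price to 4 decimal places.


Answer: Price = 26.5048

Derivation:
PV(D) = D * exp(-r * t_d) = 1.2167 * 0.91123979 = 1.10870545
S_0' = S_0 - PV(D) = 91.8800 - 1.10870545 = 90.77129455
d1 = (ln(S_0'/K) + (r + sigma^2/2)*T) / (sigma*sqrt(T)) = 0.41100867
d2 = d1 - sigma*sqrt(T) = -0.29934336
exp(-rT) = 0.90302955
N(d1) = 0.65946691; N(d2) = 0.38233904
C = S_0' * N(d1) - K * exp(-rT) * N(d2) = 90.77129455 * 0.65946691 - 96.6100 * 0.90302955 * 0.38233904 = 26.5048


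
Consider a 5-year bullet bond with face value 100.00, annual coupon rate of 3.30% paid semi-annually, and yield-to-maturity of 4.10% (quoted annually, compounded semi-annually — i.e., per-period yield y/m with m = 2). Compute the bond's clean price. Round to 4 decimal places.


Answer: Price = 96.4163

Derivation:
Coupon per period c = face * coupon_rate / m = 1.650000
Periods per year m = 2; per-period yield y/m = 0.020500
Number of cashflows N = 10
Cashflows (t years, CF_t, discount factor 1/(1+y/m)^(m*t), PV):
  t = 0.5000: CF_t = 1.650000, DF = 0.979912, PV = 1.616854
  t = 1.0000: CF_t = 1.650000, DF = 0.960227, PV = 1.584375
  t = 1.5000: CF_t = 1.650000, DF = 0.940938, PV = 1.552548
  t = 2.0000: CF_t = 1.650000, DF = 0.922036, PV = 1.521360
  t = 2.5000: CF_t = 1.650000, DF = 0.903514, PV = 1.490798
  t = 3.0000: CF_t = 1.650000, DF = 0.885364, PV = 1.460851
  t = 3.5000: CF_t = 1.650000, DF = 0.867579, PV = 1.431505
  t = 4.0000: CF_t = 1.650000, DF = 0.850151, PV = 1.402749
  t = 4.5000: CF_t = 1.650000, DF = 0.833073, PV = 1.374570
  t = 5.0000: CF_t = 101.650000, DF = 0.816338, PV = 82.980738
Price P = sum_t PV_t = 96.416347


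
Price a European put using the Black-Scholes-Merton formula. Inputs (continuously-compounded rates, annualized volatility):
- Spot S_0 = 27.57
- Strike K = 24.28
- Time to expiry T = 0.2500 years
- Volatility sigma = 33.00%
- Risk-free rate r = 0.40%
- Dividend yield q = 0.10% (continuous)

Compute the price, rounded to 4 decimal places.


d1 = (ln(S/K) + (r - q + 0.5*sigma^2) * T) / (sigma * sqrt(T)) = 0.85719854
d2 = d1 - sigma * sqrt(T) = 0.69219854
exp(-rT) = 0.99900050; exp(-qT) = 0.99975003
P = K * exp(-rT) * N(-d2) - S_0 * exp(-qT) * N(-d1)
N(-d1) = 0.19566759; N(-d2) = 0.24440633
P = 24.2800 * 0.99900050 * 0.24440633 - 27.5700 * 0.99975003 * 0.19566759 = 0.5350

Answer: Price = 0.5350


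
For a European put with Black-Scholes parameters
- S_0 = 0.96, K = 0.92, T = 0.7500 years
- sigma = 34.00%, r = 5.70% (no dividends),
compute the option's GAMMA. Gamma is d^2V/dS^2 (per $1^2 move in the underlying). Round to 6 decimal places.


d1 = 0.4369509589; d2 = 0.1425023216
phi(d1) = 0.3626193551; exp(-qT) = 1.0000000000; exp(-rT) = 0.9581508979
Gamma = exp(-qT) * phi(d1) / (S * sigma * sqrt(T)) = 1.0000000000 * 0.3626193551 / (0.9600 * 0.3400 * 0.8660254038) = 1.282833

Answer: Gamma = 1.282833


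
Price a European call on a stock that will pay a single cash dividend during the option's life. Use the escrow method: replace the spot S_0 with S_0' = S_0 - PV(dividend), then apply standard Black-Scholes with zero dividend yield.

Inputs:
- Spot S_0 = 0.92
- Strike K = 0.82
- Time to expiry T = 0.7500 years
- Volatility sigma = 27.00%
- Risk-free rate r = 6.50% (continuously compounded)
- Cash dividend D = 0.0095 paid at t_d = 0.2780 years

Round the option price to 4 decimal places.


PV(D) = D * exp(-r * t_d) = 0.0095 * 0.98209228 = 0.00932988
S_0' = S_0 - PV(D) = 0.9200 - 0.00932988 = 0.91067012
d1 = (ln(S_0'/K) + (r + sigma^2/2)*T) / (sigma*sqrt(T)) = 0.77392259
d2 = d1 - sigma*sqrt(T) = 0.54009573
exp(-rT) = 0.95241920
N(d1) = 0.78051171; N(d2) = 0.70543449
C = S_0' * N(d1) - K * exp(-rT) * N(d2) = 0.91067012 * 0.78051171 - 0.8200 * 0.95241920 * 0.70543449 = 0.1599

Answer: Price = 0.1599


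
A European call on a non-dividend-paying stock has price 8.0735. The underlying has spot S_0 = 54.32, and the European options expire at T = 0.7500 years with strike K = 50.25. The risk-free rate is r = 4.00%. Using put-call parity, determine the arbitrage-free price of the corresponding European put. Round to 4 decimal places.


Put-call parity: C - P = S_0 * exp(-qT) - K * exp(-rT).
S_0 * exp(-qT) = 54.3200 * 1.00000000 = 54.32000000
K * exp(-rT) = 50.2500 * 0.97044553 = 48.76488806
P = C - S*exp(-qT) + K*exp(-rT)
P = 8.0735 - 54.32000000 + 48.76488806 = 2.5184

Answer: Put price = 2.5184


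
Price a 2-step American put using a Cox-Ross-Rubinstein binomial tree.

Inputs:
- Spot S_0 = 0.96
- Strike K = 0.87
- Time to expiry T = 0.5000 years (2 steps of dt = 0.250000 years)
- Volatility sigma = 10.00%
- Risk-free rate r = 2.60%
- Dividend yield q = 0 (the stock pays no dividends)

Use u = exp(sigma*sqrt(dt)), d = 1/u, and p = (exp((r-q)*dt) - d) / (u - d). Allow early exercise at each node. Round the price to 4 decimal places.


Answer: Price = V(0,0) = 0.0003

Derivation:
dt = T/N = 0.250000
u = exp(sigma*sqrt(dt)) = 1.051271; d = 1/u = 0.951229
p = (exp((r-q)*dt) - d) / (u - d) = 0.552687
Discount per step: exp(-r*dt) = 0.993521
Stock lattice S(k, i) with i counting down-moves:
  k=0: S(0,0) = 0.9600
  k=1: S(1,0) = 1.0092; S(1,1) = 0.9132
  k=2: S(2,0) = 1.0610; S(2,1) = 0.9600; S(2,2) = 0.8686
Terminal payoffs V(N, i) = max(K - S_T, 0):
  V(2,0) = 0.000000; V(2,1) = 0.000000; V(2,2) = 0.001356
Backward induction: V(k, i) = exp(-r*dt) * [p * V(k+1, i) + (1-p) * V(k+1, i+1)]; then take max(V_cont, immediate exercise) for American.
  V(1,0) = exp(-r*dt) * [p*0.000000 + (1-p)*0.000000] = 0.000000; exercise = 0.000000; V(1,0) = max -> 0.000000
  V(1,1) = exp(-r*dt) * [p*0.000000 + (1-p)*0.001356] = 0.000603; exercise = 0.000000; V(1,1) = max -> 0.000603
  V(0,0) = exp(-r*dt) * [p*0.000000 + (1-p)*0.000603] = 0.000268; exercise = 0.000000; V(0,0) = max -> 0.000268


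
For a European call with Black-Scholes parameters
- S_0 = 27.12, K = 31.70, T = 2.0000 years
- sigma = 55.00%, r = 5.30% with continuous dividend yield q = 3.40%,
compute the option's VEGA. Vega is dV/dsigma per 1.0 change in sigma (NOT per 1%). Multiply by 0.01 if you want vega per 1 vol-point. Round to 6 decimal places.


d1 = 0.2371440497; d2 = -0.5406734097
phi(d1) = 0.3878808076; exp(-qT) = 0.9342604736; exp(-rT) = 0.8994246481
Vega = S * exp(-qT) * phi(d1) * sqrt(T) = 27.1200 * 0.9342604736 * 0.3878808076 * 1.4142135624 = 13.898597

Answer: Vega = 13.898597


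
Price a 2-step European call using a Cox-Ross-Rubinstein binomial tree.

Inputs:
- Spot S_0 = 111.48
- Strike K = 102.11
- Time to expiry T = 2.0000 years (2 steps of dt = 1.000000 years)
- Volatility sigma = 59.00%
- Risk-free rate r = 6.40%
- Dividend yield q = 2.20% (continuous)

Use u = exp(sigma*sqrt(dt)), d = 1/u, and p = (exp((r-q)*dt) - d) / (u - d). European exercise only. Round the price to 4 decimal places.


dt = T/N = 1.000000
u = exp(sigma*sqrt(dt)) = 1.803988; d = 1/u = 0.554327
p = (exp((r-q)*dt) - d) / (u - d) = 0.390960
Discount per step: exp(-r*dt) = 0.938005
Stock lattice S(k, i) with i counting down-moves:
  k=0: S(0,0) = 111.4800
  k=1: S(1,0) = 201.1086; S(1,1) = 61.7964
  k=2: S(2,0) = 362.7976; S(2,1) = 111.4800; S(2,2) = 34.2554
Terminal payoffs V(N, i) = max(S_T - K, 0):
  V(2,0) = 260.687636; V(2,1) = 9.370000; V(2,2) = 0.000000
Backward induction: V(k, i) = exp(-r*dt) * [p * V(k+1, i) + (1-p) * V(k+1, i+1)].
  V(1,0) = exp(-r*dt) * [p*260.687636 + (1-p)*9.370000] = 100.952862
  V(1,1) = exp(-r*dt) * [p*9.370000 + (1-p)*0.000000] = 3.436187
  V(0,0) = exp(-r*dt) * [p*100.952862 + (1-p)*3.436187] = 38.984689

Answer: Price = V(0,0) = 38.9847


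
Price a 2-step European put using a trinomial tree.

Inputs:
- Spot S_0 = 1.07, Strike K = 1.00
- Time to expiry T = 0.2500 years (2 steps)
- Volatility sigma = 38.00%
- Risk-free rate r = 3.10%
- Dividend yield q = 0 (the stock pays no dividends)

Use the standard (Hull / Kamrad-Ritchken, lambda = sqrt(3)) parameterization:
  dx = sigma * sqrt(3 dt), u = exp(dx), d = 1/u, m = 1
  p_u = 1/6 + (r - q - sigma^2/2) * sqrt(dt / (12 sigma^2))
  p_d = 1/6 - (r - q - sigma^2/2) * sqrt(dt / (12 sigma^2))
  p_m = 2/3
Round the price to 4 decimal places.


Answer: Price = V(0,0) = 0.0461

Derivation:
dt = T/N = 0.125000; dx = sigma*sqrt(3*dt) = 0.232702
u = exp(dx) = 1.262005; d = 1/u = 0.792390
p_u = 0.155601, p_m = 0.666667, p_d = 0.177732
Discount per step: exp(-r*dt) = 0.996132
Stock lattice S(k, j) with j the centered position index:
  k=0: S(0,+0) = 1.0700
  k=1: S(1,-1) = 0.8479; S(1,+0) = 1.0700; S(1,+1) = 1.3503
  k=2: S(2,-2) = 0.6718; S(2,-1) = 0.8479; S(2,+0) = 1.0700; S(2,+1) = 1.3503; S(2,+2) = 1.7041
Terminal payoffs V(N, j) = max(K - S_T, 0):
  V(2,-2) = 0.328166; V(2,-1) = 0.152143; V(2,+0) = 0.000000; V(2,+1) = 0.000000; V(2,+2) = 0.000000
Backward induction: V(k, j) = exp(-r*dt) * [p_u * V(k+1, j+1) + p_m * V(k+1, j) + p_d * V(k+1, j-1)]
  V(1,-1) = exp(-r*dt) * [p_u*0.000000 + p_m*0.152143 + p_d*0.328166] = 0.159136
  V(1,+0) = exp(-r*dt) * [p_u*0.000000 + p_m*0.000000 + p_d*0.152143] = 0.026936
  V(1,+1) = exp(-r*dt) * [p_u*0.000000 + p_m*0.000000 + p_d*0.000000] = 0.000000
  V(0,+0) = exp(-r*dt) * [p_u*0.000000 + p_m*0.026936 + p_d*0.159136] = 0.046062


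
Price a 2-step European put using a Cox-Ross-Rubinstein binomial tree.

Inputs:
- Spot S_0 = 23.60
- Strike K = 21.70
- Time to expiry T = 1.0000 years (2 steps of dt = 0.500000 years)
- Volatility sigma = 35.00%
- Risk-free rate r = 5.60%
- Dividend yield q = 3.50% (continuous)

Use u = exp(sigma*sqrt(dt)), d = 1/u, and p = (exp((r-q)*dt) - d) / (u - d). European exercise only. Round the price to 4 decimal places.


dt = T/N = 0.500000
u = exp(sigma*sqrt(dt)) = 1.280803; d = 1/u = 0.780760
p = (exp((r-q)*dt) - d) / (u - d) = 0.459551
Discount per step: exp(-r*dt) = 0.972388
Stock lattice S(k, i) with i counting down-moves:
  k=0: S(0,0) = 23.6000
  k=1: S(1,0) = 30.2270; S(1,1) = 18.4259
  k=2: S(2,0) = 38.7148; S(2,1) = 23.6000; S(2,2) = 14.3862
Terminal payoffs V(N, i) = max(K - S_T, 0):
  V(2,0) = 0.000000; V(2,1) = 0.000000; V(2,2) = 7.313763
Backward induction: V(k, i) = exp(-r*dt) * [p * V(k+1, i) + (1-p) * V(k+1, i+1)].
  V(1,0) = exp(-r*dt) * [p*0.000000 + (1-p)*0.000000] = 0.000000
  V(1,1) = exp(-r*dt) * [p*0.000000 + (1-p)*7.313763] = 3.843576
  V(0,0) = exp(-r*dt) * [p*0.000000 + (1-p)*3.843576] = 2.019901

Answer: Price = V(0,0) = 2.0199


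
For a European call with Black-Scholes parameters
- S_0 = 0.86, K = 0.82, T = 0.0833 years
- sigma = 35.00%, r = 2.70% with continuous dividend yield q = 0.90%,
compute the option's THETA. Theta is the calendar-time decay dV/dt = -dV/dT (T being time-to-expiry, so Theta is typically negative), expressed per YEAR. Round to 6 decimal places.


d1 = 0.5368409642; d2 = 0.4358248764
phi(d1) = 0.3454049979; exp(-qT) = 0.9992505810; exp(-rT) = 0.9977534273
Theta = -S*exp(-qT)*phi(d1)*sigma/(2*sqrt(T)) - r*K*exp(-rT)*N(d2) + q*S*exp(-qT)*N(d1)
N(d1) = 0.7043112636; N(d2) = 0.6685181032; sqrt(T) = 0.2886173938
Term 1 = -0.8600 * 0.9992505810 * 0.3454049979 * 0.3500 / (2 * 0.2886173938) = -0.1799770073
Term 2 = -0.0270 * 0.8200 * 0.9977534273 * 0.6685181032 = -0.0147677393
Term 3 = 0.0090 * 0.8600 * 0.9992505810 * 0.7043112636 = 0.0054472838
Theta = -0.1799770073 + (-0.0147677393) + (0.0054472838) = -0.189297

Answer: Theta = -0.189297


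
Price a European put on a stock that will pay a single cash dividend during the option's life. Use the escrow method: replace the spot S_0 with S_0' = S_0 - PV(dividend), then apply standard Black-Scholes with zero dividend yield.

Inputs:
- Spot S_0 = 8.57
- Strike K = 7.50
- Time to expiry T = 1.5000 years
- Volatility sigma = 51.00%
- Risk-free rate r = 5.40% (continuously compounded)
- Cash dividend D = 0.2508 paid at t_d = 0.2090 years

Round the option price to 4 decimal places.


Answer: Price = 1.2439

Derivation:
PV(D) = D * exp(-r * t_d) = 0.2508 * 0.98877745 = 0.24798538
S_0' = S_0 - PV(D) = 8.5700 - 0.24798538 = 8.32201462
d1 = (ln(S_0'/K) + (r + sigma^2/2)*T) / (sigma*sqrt(T)) = 0.60849223
d2 = d1 - sigma*sqrt(T) = -0.01612765
exp(-rT) = 0.92219369
N(-d1) = 0.27143053; N(-d2) = 0.50643372
P = K * exp(-rT) * N(-d2) - S_0' * N(-d1) = 7.5000 * 0.92219369 * 0.50643372 - 8.32201462 * 0.27143053 = 1.2439


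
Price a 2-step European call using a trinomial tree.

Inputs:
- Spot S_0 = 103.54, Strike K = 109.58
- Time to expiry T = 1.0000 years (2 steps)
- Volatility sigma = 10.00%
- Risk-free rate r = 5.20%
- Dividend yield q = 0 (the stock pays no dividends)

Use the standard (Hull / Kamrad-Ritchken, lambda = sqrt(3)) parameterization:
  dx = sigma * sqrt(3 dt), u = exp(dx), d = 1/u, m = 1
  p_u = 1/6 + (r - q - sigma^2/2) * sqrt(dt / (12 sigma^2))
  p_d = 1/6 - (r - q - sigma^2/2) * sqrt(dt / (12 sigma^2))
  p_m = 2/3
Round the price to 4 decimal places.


dt = T/N = 0.500000; dx = sigma*sqrt(3*dt) = 0.122474
u = exp(dx) = 1.130290; d = 1/u = 0.884728
p_u = 0.262605, p_m = 0.666667, p_d = 0.070728
Discount per step: exp(-r*dt) = 0.974335
Stock lattice S(k, j) with j the centered position index:
  k=0: S(0,+0) = 103.5400
  k=1: S(1,-1) = 91.6048; S(1,+0) = 103.5400; S(1,+1) = 117.0303
  k=2: S(2,-2) = 81.0454; S(2,-1) = 91.6048; S(2,+0) = 103.5400; S(2,+1) = 117.0303; S(2,+2) = 132.2782
Terminal payoffs V(N, j) = max(S_T - K, 0):
  V(2,-2) = 0.000000; V(2,-1) = 0.000000; V(2,+0) = 0.000000; V(2,+1) = 7.450256; V(2,+2) = 22.698161
Backward induction: V(k, j) = exp(-r*dt) * [p_u * V(k+1, j+1) + p_m * V(k+1, j) + p_d * V(k+1, j-1)]
  V(1,-1) = exp(-r*dt) * [p_u*0.000000 + p_m*0.000000 + p_d*0.000000] = 0.000000
  V(1,+0) = exp(-r*dt) * [p_u*7.450256 + p_m*0.000000 + p_d*0.000000] = 1.906262
  V(1,+1) = exp(-r*dt) * [p_u*22.698161 + p_m*7.450256 + p_d*0.000000] = 10.647035
  V(0,+0) = exp(-r*dt) * [p_u*10.647035 + p_m*1.906262 + p_d*0.000000] = 3.962432

Answer: Price = V(0,0) = 3.9624


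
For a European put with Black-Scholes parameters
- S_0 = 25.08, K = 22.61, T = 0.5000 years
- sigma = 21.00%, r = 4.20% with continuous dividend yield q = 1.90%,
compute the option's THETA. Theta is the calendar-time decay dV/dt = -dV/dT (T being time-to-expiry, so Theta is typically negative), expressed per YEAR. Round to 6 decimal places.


d1 = 0.8498981028; d2 = 0.7014056787
phi(d1) = 0.2780089627; exp(-qT) = 0.9905449824; exp(-rT) = 0.9792189646
Theta = -S*exp(-qT)*phi(d1)*sigma/(2*sqrt(T)) + r*K*exp(-rT)*N(-d2) - q*S*exp(-qT)*N(-d1)
N(-d1) = 0.1976908702; N(-d2) = 0.2415249395; sqrt(T) = 0.7071067812
Term 1 = -25.0800 * 0.9905449824 * 0.2780089627 * 0.2100 / (2 * 0.7071067812) = -1.0255688675
Term 2 = 0.0420 * 22.6100 * 0.9792189646 * 0.2415249395 = 0.2245906389
Term 3 = -0.0190 * 25.0800 * 0.9905449824 * 0.1976908702 = -0.0933129563
Theta = -1.0255688675 + (0.2245906389) + (-0.0933129563) = -0.894291

Answer: Theta = -0.894291


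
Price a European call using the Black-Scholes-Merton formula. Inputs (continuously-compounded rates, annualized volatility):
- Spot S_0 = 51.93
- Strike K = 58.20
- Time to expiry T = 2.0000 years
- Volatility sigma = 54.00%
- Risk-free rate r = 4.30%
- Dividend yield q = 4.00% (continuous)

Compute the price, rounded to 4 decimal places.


Answer: Price = 12.4802

Derivation:
d1 = (ln(S/K) + (r - q + 0.5*sigma^2) * T) / (sigma * sqrt(T)) = 0.24043111
d2 = d1 - sigma * sqrt(T) = -0.52324422
exp(-rT) = 0.91759423; exp(-qT) = 0.92311635
C = S_0 * exp(-qT) * N(d1) - K * exp(-rT) * N(d2)
N(d1) = 0.59500197; N(d2) = 0.30040216
C = 51.9300 * 0.92311635 * 0.59500197 - 58.2000 * 0.91759423 * 0.30040216 = 12.4802


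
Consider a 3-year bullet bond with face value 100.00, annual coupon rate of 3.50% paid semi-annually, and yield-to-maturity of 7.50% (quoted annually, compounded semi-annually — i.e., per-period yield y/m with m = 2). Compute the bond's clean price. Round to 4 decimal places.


Coupon per period c = face * coupon_rate / m = 1.750000
Periods per year m = 2; per-period yield y/m = 0.037500
Number of cashflows N = 6
Cashflows (t years, CF_t, discount factor 1/(1+y/m)^(m*t), PV):
  t = 0.5000: CF_t = 1.750000, DF = 0.963855, PV = 1.686747
  t = 1.0000: CF_t = 1.750000, DF = 0.929017, PV = 1.625780
  t = 1.5000: CF_t = 1.750000, DF = 0.895438, PV = 1.567017
  t = 2.0000: CF_t = 1.750000, DF = 0.863073, PV = 1.510378
  t = 2.5000: CF_t = 1.750000, DF = 0.831878, PV = 1.455786
  t = 3.0000: CF_t = 101.750000, DF = 0.801810, PV = 81.584149
Price P = sum_t PV_t = 89.429857

Answer: Price = 89.4299


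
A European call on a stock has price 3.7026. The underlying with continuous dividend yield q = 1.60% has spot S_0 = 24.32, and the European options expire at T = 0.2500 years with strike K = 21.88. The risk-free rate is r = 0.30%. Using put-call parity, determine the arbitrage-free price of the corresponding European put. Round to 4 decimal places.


Answer: Put price = 1.3433

Derivation:
Put-call parity: C - P = S_0 * exp(-qT) - K * exp(-rT).
S_0 * exp(-qT) = 24.3200 * 0.99600799 = 24.22291430
K * exp(-rT) = 21.8800 * 0.99925028 = 21.86359615
P = C - S*exp(-qT) + K*exp(-rT)
P = 3.7026 - 24.22291430 + 21.86359615 = 1.3433


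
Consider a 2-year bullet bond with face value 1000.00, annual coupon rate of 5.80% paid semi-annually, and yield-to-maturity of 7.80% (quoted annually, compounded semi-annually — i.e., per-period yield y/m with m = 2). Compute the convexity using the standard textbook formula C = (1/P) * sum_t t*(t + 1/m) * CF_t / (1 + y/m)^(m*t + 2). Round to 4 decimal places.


Coupon per period c = face * coupon_rate / m = 29.000000
Periods per year m = 2; per-period yield y/m = 0.039000
Number of cashflows N = 4
Cashflows (t years, CF_t, discount factor 1/(1+y/m)^(m*t), PV):
  t = 0.5000: CF_t = 29.000000, DF = 0.962464, PV = 27.911453
  t = 1.0000: CF_t = 29.000000, DF = 0.926337, PV = 26.863766
  t = 1.5000: CF_t = 29.000000, DF = 0.891566, PV = 25.855406
  t = 2.0000: CF_t = 1029.000000, DF = 0.858100, PV = 882.984713
Price P = sum_t PV_t = 963.615338
Convexity numerator sum_t t*(t + 1/m) * CF_t / (1+y/m)^(m*t + 2):
  t = 0.5000: term = 12.927703
  t = 1.0000: term = 37.327342
  t = 1.5000: term = 71.852439
  t = 2.0000: term = 4089.706048
Convexity = (1/P) * sum = 4211.813532 / 963.615338 = 4.370845

Answer: Convexity = 4.3708


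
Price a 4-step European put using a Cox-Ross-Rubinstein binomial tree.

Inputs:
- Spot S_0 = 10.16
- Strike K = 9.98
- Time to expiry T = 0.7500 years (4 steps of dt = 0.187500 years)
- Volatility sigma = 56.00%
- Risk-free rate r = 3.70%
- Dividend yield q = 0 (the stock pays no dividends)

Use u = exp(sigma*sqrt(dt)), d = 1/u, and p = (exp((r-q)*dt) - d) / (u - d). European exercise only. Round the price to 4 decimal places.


Answer: Price = V(0,0) = 1.6013

Derivation:
dt = T/N = 0.187500
u = exp(sigma*sqrt(dt)) = 1.274415; d = 1/u = 0.784674
p = (exp((r-q)*dt) - d) / (u - d) = 0.453888
Discount per step: exp(-r*dt) = 0.993087
Stock lattice S(k, i) with i counting down-moves:
  k=0: S(0,0) = 10.1600
  k=1: S(1,0) = 12.9481; S(1,1) = 7.9723
  k=2: S(2,0) = 16.5012; S(2,1) = 10.1600; S(2,2) = 6.2556
  k=3: S(3,0) = 21.0294; S(3,1) = 12.9481; S(3,2) = 7.9723; S(3,3) = 4.9086
  k=4: S(4,0) = 26.8001; S(4,1) = 16.5012; S(4,2) = 10.1600; S(4,3) = 6.2556; S(4,4) = 3.8517
Terminal payoffs V(N, i) = max(K - S_T, 0):
  V(4,0) = 0.000000; V(4,1) = 0.000000; V(4,2) = 0.000000; V(4,3) = 3.724355; V(4,4) = 6.128318
Backward induction: V(k, i) = exp(-r*dt) * [p * V(k+1, i) + (1-p) * V(k+1, i+1)].
  V(3,0) = exp(-r*dt) * [p*0.000000 + (1-p)*0.000000] = 0.000000
  V(3,1) = exp(-r*dt) * [p*0.000000 + (1-p)*0.000000] = 0.000000
  V(3,2) = exp(-r*dt) * [p*0.000000 + (1-p)*3.724355] = 2.019852
  V(3,3) = exp(-r*dt) * [p*3.724355 + (1-p)*6.128318] = 5.002362
  V(2,0) = exp(-r*dt) * [p*0.000000 + (1-p)*0.000000] = 0.000000
  V(2,1) = exp(-r*dt) * [p*0.000000 + (1-p)*2.019852] = 1.095439
  V(2,2) = exp(-r*dt) * [p*2.019852 + (1-p)*5.002362] = 3.623411
  V(1,0) = exp(-r*dt) * [p*0.000000 + (1-p)*1.095439] = 0.594096
  V(1,1) = exp(-r*dt) * [p*1.095439 + (1-p)*3.623411] = 2.458876
  V(0,0) = exp(-r*dt) * [p*0.594096 + (1-p)*2.458876] = 1.601326


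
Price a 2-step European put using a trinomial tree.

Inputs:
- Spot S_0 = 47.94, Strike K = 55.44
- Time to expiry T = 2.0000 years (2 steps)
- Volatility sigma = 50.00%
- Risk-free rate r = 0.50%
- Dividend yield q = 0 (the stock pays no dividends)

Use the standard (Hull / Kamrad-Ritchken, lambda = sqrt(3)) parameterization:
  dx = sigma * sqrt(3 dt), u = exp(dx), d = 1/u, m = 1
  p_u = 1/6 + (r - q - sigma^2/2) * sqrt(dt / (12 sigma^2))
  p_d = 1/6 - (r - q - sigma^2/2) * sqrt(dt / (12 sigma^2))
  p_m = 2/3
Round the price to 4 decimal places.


dt = T/N = 1.000000; dx = sigma*sqrt(3*dt) = 0.866025
u = exp(dx) = 2.377443; d = 1/u = 0.420620
p_u = 0.097385, p_m = 0.666667, p_d = 0.235949
Discount per step: exp(-r*dt) = 0.995012
Stock lattice S(k, j) with j the centered position index:
  k=0: S(0,+0) = 47.9400
  k=1: S(1,-1) = 20.1645; S(1,+0) = 47.9400; S(1,+1) = 113.9746
  k=2: S(2,-2) = 8.4816; S(2,-1) = 20.1645; S(2,+0) = 47.9400; S(2,+1) = 113.9746; S(2,+2) = 270.9681
Terminal payoffs V(N, j) = max(K - S_T, 0):
  V(2,-2) = 46.958397; V(2,-1) = 35.275476; V(2,+0) = 7.500000; V(2,+1) = 0.000000; V(2,+2) = 0.000000
Backward induction: V(k, j) = exp(-r*dt) * [p_u * V(k+1, j+1) + p_m * V(k+1, j) + p_d * V(k+1, j-1)]
  V(1,-1) = exp(-r*dt) * [p_u*7.500000 + p_m*35.275476 + p_d*46.958397] = 35.150947
  V(1,+0) = exp(-r*dt) * [p_u*0.000000 + p_m*7.500000 + p_d*35.275476] = 13.256753
  V(1,+1) = exp(-r*dt) * [p_u*0.000000 + p_m*0.000000 + p_d*7.500000] = 1.760789
  V(0,+0) = exp(-r*dt) * [p_u*1.760789 + p_m*13.256753 + p_d*35.150947] = 17.216829

Answer: Price = V(0,0) = 17.2168


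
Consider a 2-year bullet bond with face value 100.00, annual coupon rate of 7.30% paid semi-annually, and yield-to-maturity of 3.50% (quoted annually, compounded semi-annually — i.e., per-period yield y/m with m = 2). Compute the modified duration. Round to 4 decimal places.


Coupon per period c = face * coupon_rate / m = 3.650000
Periods per year m = 2; per-period yield y/m = 0.017500
Number of cashflows N = 4
Cashflows (t years, CF_t, discount factor 1/(1+y/m)^(m*t), PV):
  t = 0.5000: CF_t = 3.650000, DF = 0.982801, PV = 3.587224
  t = 1.0000: CF_t = 3.650000, DF = 0.965898, PV = 3.525527
  t = 1.5000: CF_t = 3.650000, DF = 0.949285, PV = 3.464891
  t = 2.0000: CF_t = 103.650000, DF = 0.932959, PV = 96.701149
Price P = sum_t PV_t = 107.278791
First compute Macaulay numerator sum_t t * PV_t:
  t * PV_t at t = 0.5000: 1.793612
  t * PV_t at t = 1.0000: 3.525527
  t * PV_t at t = 1.5000: 5.197337
  t * PV_t at t = 2.0000: 193.402298
Macaulay duration D = 203.918774 / 107.278791 = 1.900830
Modified duration = D / (1 + y/m) = 1.900830 / (1 + 0.017500) = 1.868138

Answer: Modified duration = 1.8681
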